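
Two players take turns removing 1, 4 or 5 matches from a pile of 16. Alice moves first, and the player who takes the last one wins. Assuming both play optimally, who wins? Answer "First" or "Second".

Second

W/L table (W = player to move can force a win):
i:   0  1  2  3  4  5  6  7  8  9 10 11 12 13 14 15 16
     L  W  L  W  W  W  W  W  L  W  L  W  W  W  W  W  L
Position 16 is L, so the second player wins.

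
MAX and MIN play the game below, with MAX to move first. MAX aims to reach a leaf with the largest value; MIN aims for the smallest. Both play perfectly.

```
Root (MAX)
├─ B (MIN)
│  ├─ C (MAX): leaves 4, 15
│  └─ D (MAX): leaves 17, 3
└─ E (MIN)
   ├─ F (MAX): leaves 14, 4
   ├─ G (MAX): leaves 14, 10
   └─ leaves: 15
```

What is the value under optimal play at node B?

C: max(4, 15) = 15
D: max(17, 3) = 17
B: min(15, 17) = 15

15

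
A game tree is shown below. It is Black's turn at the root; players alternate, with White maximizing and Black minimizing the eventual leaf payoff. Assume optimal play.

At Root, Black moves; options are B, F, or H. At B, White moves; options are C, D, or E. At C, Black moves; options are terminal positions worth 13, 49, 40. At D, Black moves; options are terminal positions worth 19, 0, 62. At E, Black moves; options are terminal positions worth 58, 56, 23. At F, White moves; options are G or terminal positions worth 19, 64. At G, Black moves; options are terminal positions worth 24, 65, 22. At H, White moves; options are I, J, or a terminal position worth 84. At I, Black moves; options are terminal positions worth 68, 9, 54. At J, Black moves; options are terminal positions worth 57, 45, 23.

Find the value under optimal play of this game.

C (Black): min(13, 49, 40) = 13
D (Black): min(19, 0, 62) = 0
E (Black): min(58, 56, 23) = 23
B (White): max(13, 0, 23) = 23
G (Black): min(24, 65, 22) = 22
F (White): max(22, 19, 64) = 64
I (Black): min(68, 9, 54) = 9
J (Black): min(57, 45, 23) = 23
H (White): max(9, 23, 84) = 84
Root (Black): min(23, 64, 84) = 23

23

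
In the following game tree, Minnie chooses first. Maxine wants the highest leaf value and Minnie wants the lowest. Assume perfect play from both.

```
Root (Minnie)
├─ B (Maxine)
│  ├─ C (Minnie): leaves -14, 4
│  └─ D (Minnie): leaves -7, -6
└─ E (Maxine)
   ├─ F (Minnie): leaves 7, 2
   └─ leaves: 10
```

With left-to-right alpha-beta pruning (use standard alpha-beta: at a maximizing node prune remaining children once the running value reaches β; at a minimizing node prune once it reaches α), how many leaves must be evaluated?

C [α=-∞,β=+∞]: v=-14
D [α=-14,β=+∞]: v=-7
B [α=-∞,β=+∞]: v=-7
F [α=-∞,β=-7]: v=2
E [α=-∞,β=-7]: v=2 after child 1 ≥ β → β-cutoff, skip 1
Root [α=-∞,β=+∞]: v=-7
Leaves evaluated: 6 of 7.

6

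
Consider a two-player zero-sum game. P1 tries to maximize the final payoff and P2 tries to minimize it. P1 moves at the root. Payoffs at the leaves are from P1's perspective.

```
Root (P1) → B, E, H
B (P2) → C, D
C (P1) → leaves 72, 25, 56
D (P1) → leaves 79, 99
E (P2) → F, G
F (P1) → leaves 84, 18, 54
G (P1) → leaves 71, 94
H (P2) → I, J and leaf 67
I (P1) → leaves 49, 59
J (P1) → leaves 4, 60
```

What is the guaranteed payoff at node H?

I: max(49, 59) = 59
J: max(4, 60) = 60
H: min(59, 60, 67) = 59

59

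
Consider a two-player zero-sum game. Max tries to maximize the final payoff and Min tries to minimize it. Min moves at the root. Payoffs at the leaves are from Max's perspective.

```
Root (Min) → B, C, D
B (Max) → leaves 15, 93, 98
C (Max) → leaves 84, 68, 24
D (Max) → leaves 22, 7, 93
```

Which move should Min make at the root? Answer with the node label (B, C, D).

C

B (Max): max(15, 93, 98) = 98
C (Max): max(84, 68, 24) = 84
D (Max): max(22, 7, 93) = 93
Root (Min): min(98, 84, 93) = 84
Min picks the child with the lowest value: C (value 84).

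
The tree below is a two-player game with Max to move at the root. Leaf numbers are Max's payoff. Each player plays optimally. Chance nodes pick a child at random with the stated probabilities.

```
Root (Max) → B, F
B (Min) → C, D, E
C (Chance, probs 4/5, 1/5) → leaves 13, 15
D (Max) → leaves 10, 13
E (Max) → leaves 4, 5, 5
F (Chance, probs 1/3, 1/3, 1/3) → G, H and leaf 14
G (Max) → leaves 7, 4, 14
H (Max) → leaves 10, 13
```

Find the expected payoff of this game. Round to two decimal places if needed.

13.67

C (Chance): 4/5·13 + 1/5·15 = 13.4
D (Max): max(10, 13) = 13
E (Max): max(4, 5, 5) = 5
B (Min): min(13.4, 13, 5) = 5
G (Max): max(7, 4, 14) = 14
H (Max): max(10, 13) = 13
F (Chance): 1/3·14 + 1/3·13 + 1/3·14 = 13.67
Root (Max): max(5, 13.67) = 13.67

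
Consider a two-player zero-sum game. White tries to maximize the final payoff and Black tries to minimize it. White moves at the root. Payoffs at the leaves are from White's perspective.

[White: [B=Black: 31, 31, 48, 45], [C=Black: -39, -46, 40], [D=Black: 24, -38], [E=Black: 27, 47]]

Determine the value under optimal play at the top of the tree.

31

B (Black): min(31, 31, 48, 45) = 31
C (Black): min(-39, -46, 40) = -46
D (Black): min(24, -38) = -38
E (Black): min(27, 47) = 27
Root (White): max(31, -46, -38, 27) = 31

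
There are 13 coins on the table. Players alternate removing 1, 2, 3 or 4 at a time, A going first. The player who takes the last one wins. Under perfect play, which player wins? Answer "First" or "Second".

W/L table (W = player to move can force a win):
i:   0  1  2  3  4  5  6  7  8  9 10 11 12 13
     L  W  W  W  W  L  W  W  W  W  L  W  W  W
Position 13 is W, so the first player wins.

First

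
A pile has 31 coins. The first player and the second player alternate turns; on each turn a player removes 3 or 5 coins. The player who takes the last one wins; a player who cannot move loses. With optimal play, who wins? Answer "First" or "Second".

Compute winning (W) and losing (L) positions by backward induction:
i:   0  1  2  3  4  5  6  7  8  9 10 11 12 13 14 15 16 17 18 19 20 21 22 23 24 25 26 27 28 29 30 31
     L  L  L  W  W  W  W  W  L  L  L  W  W  W  W  W  L  L  L  W  W  W  W  W  L  L  L  W  W  W  W  W
Position 31 is W, so the first player wins.

First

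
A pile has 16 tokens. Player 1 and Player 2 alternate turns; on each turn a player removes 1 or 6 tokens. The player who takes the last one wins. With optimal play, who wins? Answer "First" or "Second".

Second

W/L table (W = player to move can force a win):
i:   0  1  2  3  4  5  6  7  8  9 10 11 12 13 14 15 16
     L  W  L  W  L  W  W  L  W  L  W  L  W  W  L  W  L
Position 16 is L, so the second player wins.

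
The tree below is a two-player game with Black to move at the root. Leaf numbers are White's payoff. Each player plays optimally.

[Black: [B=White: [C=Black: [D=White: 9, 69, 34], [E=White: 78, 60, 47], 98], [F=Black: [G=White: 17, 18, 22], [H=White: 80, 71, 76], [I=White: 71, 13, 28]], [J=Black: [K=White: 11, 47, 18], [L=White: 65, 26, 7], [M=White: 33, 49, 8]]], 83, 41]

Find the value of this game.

D (White): max(9, 69, 34) = 69
E (White): max(78, 60, 47) = 78
C (Black): min(69, 78, 98) = 69
G (White): max(17, 18, 22) = 22
H (White): max(80, 71, 76) = 80
I (White): max(71, 13, 28) = 71
F (Black): min(22, 80, 71) = 22
K (White): max(11, 47, 18) = 47
L (White): max(65, 26, 7) = 65
M (White): max(33, 49, 8) = 49
J (Black): min(47, 65, 49) = 47
B (White): max(69, 22, 47) = 69
Root (Black): min(69, 83, 41) = 41

41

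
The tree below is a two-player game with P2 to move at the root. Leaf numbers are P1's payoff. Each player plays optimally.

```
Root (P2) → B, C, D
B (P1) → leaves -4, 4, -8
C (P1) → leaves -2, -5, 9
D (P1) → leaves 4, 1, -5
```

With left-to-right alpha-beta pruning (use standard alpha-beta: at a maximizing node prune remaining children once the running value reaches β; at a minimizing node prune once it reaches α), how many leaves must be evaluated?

7

B [α=-∞,β=+∞]: v=4
C [α=-∞,β=4]: v=9
D [α=-∞,β=4]: v=4 after child 1 ≥ β → β-cutoff, skip 2
Root [α=-∞,β=+∞]: v=4
Leaves evaluated: 7 of 9.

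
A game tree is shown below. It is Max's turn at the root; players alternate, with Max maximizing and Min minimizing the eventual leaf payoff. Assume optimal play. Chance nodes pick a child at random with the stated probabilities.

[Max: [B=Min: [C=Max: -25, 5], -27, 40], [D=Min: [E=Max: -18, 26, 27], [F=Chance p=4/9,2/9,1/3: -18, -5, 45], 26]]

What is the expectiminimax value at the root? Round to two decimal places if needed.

C (Max): max(-25, 5) = 5
B (Min): min(5, -27, 40) = -27
E (Max): max(-18, 26, 27) = 27
F (Chance): 4/9·-18 + 2/9·-5 + 1/3·45 = 5.89
D (Min): min(27, 5.89, 26) = 5.89
Root (Max): max(-27, 5.89) = 5.89

5.89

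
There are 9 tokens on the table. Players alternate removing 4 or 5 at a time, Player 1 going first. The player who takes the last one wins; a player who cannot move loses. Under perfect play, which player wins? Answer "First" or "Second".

W/L table (W = player to move can force a win):
i:   0  1  2  3  4  5  6  7  8  9
     L  L  L  L  W  W  W  W  W  L
Position 9 is L, so the second player wins.

Second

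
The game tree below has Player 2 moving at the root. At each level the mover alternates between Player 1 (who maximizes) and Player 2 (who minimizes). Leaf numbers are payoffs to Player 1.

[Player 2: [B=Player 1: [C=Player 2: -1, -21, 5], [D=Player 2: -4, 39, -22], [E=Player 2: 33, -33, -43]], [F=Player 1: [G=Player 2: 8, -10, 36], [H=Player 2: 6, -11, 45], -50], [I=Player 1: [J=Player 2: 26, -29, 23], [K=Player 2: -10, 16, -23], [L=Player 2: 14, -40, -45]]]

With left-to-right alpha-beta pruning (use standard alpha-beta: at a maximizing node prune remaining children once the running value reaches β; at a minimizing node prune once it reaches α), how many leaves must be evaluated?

19

C [α=-∞,β=+∞]: v=-21
D [α=-21,β=+∞]: v=-22
E [α=-21,β=+∞]: v=-33 after child 2 ≤ α → α-cutoff, skip 1
B [α=-∞,β=+∞]: v=-21
G [α=-∞,β=-21]: v=-10
F [α=-∞,β=-21]: v=-10 after child 1 ≥ β → β-cutoff, skip 2
J [α=-∞,β=-21]: v=-29
K [α=-29,β=-21]: v=-23
L [α=-23,β=-21]: v=-40 after child 2 ≤ α → α-cutoff, skip 1
I [α=-∞,β=-21]: v=-23
Root [α=-∞,β=+∞]: v=-23
Leaves evaluated: 19 of 25.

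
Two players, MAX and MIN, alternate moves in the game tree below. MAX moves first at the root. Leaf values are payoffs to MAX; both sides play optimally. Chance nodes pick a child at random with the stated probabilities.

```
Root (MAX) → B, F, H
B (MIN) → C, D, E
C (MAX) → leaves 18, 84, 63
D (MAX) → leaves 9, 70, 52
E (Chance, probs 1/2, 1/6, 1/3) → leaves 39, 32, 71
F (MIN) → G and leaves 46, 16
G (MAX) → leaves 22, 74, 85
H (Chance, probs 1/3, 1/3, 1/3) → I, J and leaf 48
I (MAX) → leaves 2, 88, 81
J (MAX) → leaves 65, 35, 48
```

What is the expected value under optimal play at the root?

67

C (MAX): max(18, 84, 63) = 84
D (MAX): max(9, 70, 52) = 70
E (Chance): 1/2·39 + 1/6·32 + 1/3·71 = 48.5
B (MIN): min(84, 70, 48.5) = 48.5
G (MAX): max(22, 74, 85) = 85
F (MIN): min(85, 46, 16) = 16
I (MAX): max(2, 88, 81) = 88
J (MAX): max(65, 35, 48) = 65
H (Chance): 1/3·88 + 1/3·65 + 1/3·48 = 67
Root (MAX): max(48.5, 16, 67) = 67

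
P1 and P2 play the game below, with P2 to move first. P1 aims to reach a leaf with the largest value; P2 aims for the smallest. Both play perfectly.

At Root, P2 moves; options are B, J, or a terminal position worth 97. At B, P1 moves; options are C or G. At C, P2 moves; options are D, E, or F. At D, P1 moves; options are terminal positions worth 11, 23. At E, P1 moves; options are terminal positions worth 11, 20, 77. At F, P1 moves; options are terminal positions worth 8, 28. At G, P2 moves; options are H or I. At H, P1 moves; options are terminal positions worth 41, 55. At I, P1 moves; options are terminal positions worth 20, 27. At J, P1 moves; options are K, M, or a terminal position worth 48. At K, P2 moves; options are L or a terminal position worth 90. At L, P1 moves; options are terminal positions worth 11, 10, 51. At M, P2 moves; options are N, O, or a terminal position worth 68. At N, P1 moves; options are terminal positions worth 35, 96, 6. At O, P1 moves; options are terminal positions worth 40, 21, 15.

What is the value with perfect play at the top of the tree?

27

D (P1): max(11, 23) = 23
E (P1): max(11, 20, 77) = 77
F (P1): max(8, 28) = 28
C (P2): min(23, 77, 28) = 23
H (P1): max(41, 55) = 55
I (P1): max(20, 27) = 27
G (P2): min(55, 27) = 27
B (P1): max(23, 27) = 27
L (P1): max(11, 10, 51) = 51
K (P2): min(51, 90) = 51
N (P1): max(35, 96, 6) = 96
O (P1): max(40, 21, 15) = 40
M (P2): min(96, 40, 68) = 40
J (P1): max(51, 40, 48) = 51
Root (P2): min(27, 51, 97) = 27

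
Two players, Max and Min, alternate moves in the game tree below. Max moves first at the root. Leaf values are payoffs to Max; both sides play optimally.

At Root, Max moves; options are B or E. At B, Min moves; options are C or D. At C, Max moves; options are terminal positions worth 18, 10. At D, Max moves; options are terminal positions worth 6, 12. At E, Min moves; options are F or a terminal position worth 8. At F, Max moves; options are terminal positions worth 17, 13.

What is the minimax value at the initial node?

12

C (Max): max(18, 10) = 18
D (Max): max(6, 12) = 12
B (Min): min(18, 12) = 12
F (Max): max(17, 13) = 17
E (Min): min(17, 8) = 8
Root (Max): max(12, 8) = 12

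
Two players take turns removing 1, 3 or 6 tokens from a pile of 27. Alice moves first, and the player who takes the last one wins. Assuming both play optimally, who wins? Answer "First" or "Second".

Positions where the player to move wins (W) vs loses (L):
i:   0  1  2  3  4  5  6  7  8  9 10 11 12 13 14 15 16 17 18 19 20 21 22 23 24 25 26 27
     L  W  L  W  L  W  W  W  W  L  W  L  W  L  W  W  W  W  L  W  L  W  L  W  W  W  W  L
Position 27 is L, so the second player wins.

Second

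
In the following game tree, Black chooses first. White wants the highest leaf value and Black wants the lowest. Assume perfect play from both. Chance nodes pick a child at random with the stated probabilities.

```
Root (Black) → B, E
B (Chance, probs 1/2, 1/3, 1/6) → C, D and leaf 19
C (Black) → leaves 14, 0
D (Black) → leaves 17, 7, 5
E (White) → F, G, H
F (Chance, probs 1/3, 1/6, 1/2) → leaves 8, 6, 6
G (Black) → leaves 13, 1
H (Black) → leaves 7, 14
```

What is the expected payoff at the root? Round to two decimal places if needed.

4.83

C (Black): min(14, 0) = 0
D (Black): min(17, 7, 5) = 5
B (Chance): 1/2·0 + 1/3·5 + 1/6·19 = 4.83
F (Chance): 1/3·8 + 1/6·6 + 1/2·6 = 6.67
G (Black): min(13, 1) = 1
H (Black): min(7, 14) = 7
E (White): max(6.67, 1, 7) = 7
Root (Black): min(4.83, 7) = 4.83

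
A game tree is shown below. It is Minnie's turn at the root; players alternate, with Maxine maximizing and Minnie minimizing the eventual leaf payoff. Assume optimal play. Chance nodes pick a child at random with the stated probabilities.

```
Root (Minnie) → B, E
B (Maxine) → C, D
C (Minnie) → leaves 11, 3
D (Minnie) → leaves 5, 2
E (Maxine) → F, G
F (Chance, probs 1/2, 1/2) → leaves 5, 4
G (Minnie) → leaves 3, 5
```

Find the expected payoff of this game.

3

C (Minnie): min(11, 3) = 3
D (Minnie): min(5, 2) = 2
B (Maxine): max(3, 2) = 3
F (Chance): 1/2·5 + 1/2·4 = 4.5
G (Minnie): min(3, 5) = 3
E (Maxine): max(4.5, 3) = 4.5
Root (Minnie): min(3, 4.5) = 3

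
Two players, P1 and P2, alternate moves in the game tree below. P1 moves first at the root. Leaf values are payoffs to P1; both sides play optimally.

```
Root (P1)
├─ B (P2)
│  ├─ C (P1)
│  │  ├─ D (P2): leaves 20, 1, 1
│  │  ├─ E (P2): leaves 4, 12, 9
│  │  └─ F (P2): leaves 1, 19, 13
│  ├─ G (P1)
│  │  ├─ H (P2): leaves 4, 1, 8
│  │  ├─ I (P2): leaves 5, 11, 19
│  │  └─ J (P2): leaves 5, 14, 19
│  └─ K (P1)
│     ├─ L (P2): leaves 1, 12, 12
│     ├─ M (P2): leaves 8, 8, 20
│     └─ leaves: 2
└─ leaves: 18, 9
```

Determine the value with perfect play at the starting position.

D (P2): min(20, 1, 1) = 1
E (P2): min(4, 12, 9) = 4
F (P2): min(1, 19, 13) = 1
C (P1): max(1, 4, 1) = 4
H (P2): min(4, 1, 8) = 1
I (P2): min(5, 11, 19) = 5
J (P2): min(5, 14, 19) = 5
G (P1): max(1, 5, 5) = 5
L (P2): min(1, 12, 12) = 1
M (P2): min(8, 8, 20) = 8
K (P1): max(1, 8, 2) = 8
B (P2): min(4, 5, 8) = 4
Root (P1): max(4, 18, 9) = 18

18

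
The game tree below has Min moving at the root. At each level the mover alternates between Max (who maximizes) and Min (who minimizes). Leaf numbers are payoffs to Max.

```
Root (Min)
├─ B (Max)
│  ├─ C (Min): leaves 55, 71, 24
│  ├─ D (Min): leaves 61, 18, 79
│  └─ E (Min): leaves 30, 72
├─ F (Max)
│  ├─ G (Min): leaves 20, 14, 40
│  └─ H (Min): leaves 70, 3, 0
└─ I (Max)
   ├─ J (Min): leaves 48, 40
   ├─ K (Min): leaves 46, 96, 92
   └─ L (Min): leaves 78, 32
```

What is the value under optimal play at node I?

46

J: min(48, 40) = 40
K: min(46, 96, 92) = 46
L: min(78, 32) = 32
I: max(40, 46, 32) = 46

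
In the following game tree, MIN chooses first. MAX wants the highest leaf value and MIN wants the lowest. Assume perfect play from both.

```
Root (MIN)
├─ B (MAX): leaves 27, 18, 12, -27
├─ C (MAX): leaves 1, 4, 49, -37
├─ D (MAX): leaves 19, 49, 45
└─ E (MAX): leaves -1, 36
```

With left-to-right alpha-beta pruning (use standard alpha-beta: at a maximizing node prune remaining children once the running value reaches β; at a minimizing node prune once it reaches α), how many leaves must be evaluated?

B [α=-∞,β=+∞]: v=27
C [α=-∞,β=27]: v=49 after child 3 ≥ β → β-cutoff, skip 1
D [α=-∞,β=27]: v=49 after child 2 ≥ β → β-cutoff, skip 1
E [α=-∞,β=27]: v=36
Root [α=-∞,β=+∞]: v=27
Leaves evaluated: 11 of 13.

11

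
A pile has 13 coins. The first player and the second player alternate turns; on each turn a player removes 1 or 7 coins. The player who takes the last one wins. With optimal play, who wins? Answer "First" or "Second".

Mark each pile size as W (mover wins) or L (mover loses):
i:   0  1  2  3  4  5  6  7  8  9 10 11 12 13
     L  W  L  W  L  W  L  W  L  W  L  W  L  W
Position 13 is W, so the first player wins.

First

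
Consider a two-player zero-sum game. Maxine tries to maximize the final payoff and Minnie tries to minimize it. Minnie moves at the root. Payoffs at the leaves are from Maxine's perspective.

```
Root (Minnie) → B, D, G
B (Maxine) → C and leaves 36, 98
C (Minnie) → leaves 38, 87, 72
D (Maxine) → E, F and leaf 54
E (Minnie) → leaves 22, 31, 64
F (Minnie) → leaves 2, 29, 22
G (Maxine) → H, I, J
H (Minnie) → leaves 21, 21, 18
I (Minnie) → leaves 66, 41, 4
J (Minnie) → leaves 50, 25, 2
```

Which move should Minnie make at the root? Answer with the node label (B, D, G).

G

C (Minnie): min(38, 87, 72) = 38
B (Maxine): max(38, 36, 98) = 98
E (Minnie): min(22, 31, 64) = 22
F (Minnie): min(2, 29, 22) = 2
D (Maxine): max(22, 2, 54) = 54
H (Minnie): min(21, 21, 18) = 18
I (Minnie): min(66, 41, 4) = 4
J (Minnie): min(50, 25, 2) = 2
G (Maxine): max(18, 4, 2) = 18
Root (Minnie): min(98, 54, 18) = 18
Minnie picks the child with the lowest value: G (value 18).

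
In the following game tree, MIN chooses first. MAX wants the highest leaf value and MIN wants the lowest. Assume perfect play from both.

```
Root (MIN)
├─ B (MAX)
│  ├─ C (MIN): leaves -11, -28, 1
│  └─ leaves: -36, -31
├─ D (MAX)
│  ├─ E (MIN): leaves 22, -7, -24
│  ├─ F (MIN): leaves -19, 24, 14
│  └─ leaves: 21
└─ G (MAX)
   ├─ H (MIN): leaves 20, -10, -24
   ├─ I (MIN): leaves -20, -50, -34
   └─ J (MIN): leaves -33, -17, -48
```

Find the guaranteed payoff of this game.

-28

C (MIN): min(-11, -28, 1) = -28
B (MAX): max(-28, -36, -31) = -28
E (MIN): min(22, -7, -24) = -24
F (MIN): min(-19, 24, 14) = -19
D (MAX): max(-24, -19, 21) = 21
H (MIN): min(20, -10, -24) = -24
I (MIN): min(-20, -50, -34) = -50
J (MIN): min(-33, -17, -48) = -48
G (MAX): max(-24, -50, -48) = -24
Root (MIN): min(-28, 21, -24) = -28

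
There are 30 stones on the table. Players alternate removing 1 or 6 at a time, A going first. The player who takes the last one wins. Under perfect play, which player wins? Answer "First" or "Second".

Mark each pile size as W (mover wins) or L (mover loses):
i:   0  1  2  3  4  5  6  7  8  9 10 11 12 13 14 15 16 17 18 19 20 21 22 23 24 25 26 27 28 29 30
     L  W  L  W  L  W  W  L  W  L  W  L  W  W  L  W  L  W  L  W  W  L  W  L  W  L  W  W  L  W  L
Position 30 is L, so the second player wins.

Second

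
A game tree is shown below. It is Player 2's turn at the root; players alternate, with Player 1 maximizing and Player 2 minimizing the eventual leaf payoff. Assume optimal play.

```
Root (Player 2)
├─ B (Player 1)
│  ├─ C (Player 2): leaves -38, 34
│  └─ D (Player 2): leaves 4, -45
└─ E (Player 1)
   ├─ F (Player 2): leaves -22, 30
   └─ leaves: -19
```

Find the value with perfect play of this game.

C (Player 2): min(-38, 34) = -38
D (Player 2): min(4, -45) = -45
B (Player 1): max(-38, -45) = -38
F (Player 2): min(-22, 30) = -22
E (Player 1): max(-22, -19) = -19
Root (Player 2): min(-38, -19) = -38

-38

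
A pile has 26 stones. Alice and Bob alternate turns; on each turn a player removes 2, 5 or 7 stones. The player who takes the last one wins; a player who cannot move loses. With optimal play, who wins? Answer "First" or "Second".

Second

Compute winning (W) and losing (L) positions by backward induction:
i:   0  1  2  3  4  5  6  7  8  9 10 11 12 13 14 15 16 17 18 19 20 21 22 23 24 25 26
     L  L  W  W  L  W  W  W  W  W  L  W  W  L  L  W  W  W  W  W  W  W  L  L  W  W  L
Position 26 is L, so the second player wins.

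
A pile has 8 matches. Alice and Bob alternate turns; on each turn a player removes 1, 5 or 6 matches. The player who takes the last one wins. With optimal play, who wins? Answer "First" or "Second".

Positions where the player to move wins (W) vs loses (L):
i:   0  1  2  3  4  5  6  7  8
     L  W  L  W  L  W  W  W  W
Position 8 is W, so the first player wins.

First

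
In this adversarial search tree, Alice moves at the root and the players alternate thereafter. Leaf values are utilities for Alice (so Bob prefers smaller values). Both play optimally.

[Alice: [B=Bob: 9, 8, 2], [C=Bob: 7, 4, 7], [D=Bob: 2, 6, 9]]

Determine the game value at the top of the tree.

4

B (Bob): min(9, 8, 2) = 2
C (Bob): min(7, 4, 7) = 4
D (Bob): min(2, 6, 9) = 2
Root (Alice): max(2, 4, 2) = 4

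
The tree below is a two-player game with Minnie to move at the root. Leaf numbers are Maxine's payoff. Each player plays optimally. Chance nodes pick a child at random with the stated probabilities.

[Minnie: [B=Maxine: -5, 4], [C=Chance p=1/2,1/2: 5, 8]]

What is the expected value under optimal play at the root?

B (Maxine): max(-5, 4) = 4
C (Chance): 1/2·5 + 1/2·8 = 6.5
Root (Minnie): min(4, 6.5) = 4

4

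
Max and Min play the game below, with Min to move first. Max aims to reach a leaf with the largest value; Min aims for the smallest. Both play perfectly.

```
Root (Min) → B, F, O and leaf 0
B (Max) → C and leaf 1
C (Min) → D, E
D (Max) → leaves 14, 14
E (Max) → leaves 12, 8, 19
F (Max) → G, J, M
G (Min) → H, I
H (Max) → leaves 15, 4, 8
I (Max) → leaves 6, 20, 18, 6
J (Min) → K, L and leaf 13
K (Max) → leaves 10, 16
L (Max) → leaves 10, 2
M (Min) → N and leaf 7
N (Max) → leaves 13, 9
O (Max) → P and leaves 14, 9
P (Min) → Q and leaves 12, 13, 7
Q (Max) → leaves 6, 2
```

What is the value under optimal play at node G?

H: max(15, 4, 8) = 15
I: max(6, 20, 18, 6) = 20
G: min(15, 20) = 15

15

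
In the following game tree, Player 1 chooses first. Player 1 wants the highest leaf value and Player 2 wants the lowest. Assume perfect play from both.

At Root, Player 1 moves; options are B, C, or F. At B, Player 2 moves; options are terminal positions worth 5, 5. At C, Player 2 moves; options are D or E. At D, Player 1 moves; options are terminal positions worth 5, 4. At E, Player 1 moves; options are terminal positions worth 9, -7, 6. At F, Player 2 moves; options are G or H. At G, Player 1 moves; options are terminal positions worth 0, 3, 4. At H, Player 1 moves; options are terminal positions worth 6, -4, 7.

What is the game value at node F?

G: max(0, 3, 4) = 4
H: max(6, -4, 7) = 7
F: min(4, 7) = 4

4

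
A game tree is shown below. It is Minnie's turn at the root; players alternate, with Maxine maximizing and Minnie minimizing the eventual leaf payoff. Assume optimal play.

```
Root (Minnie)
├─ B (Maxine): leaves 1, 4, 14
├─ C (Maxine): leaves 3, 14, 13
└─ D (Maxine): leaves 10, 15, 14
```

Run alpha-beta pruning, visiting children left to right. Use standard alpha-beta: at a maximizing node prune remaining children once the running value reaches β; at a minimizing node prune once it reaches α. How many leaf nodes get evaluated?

B [α=-∞,β=+∞]: v=14
C [α=-∞,β=14]: v=14 after child 2 ≥ β → β-cutoff, skip 1
D [α=-∞,β=14]: v=15 after child 2 ≥ β → β-cutoff, skip 1
Root [α=-∞,β=+∞]: v=14
Leaves evaluated: 7 of 9.

7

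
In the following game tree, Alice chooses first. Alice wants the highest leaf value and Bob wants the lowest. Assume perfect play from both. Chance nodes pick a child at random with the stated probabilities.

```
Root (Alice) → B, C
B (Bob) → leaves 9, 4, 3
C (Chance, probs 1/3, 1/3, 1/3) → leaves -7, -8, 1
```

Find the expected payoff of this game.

3

B (Bob): min(9, 4, 3) = 3
C (Chance): 1/3·-7 + 1/3·-8 + 1/3·1 = -4.67
Root (Alice): max(3, -4.67) = 3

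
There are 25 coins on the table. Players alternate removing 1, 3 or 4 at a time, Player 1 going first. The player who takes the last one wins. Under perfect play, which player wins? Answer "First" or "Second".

First

Compute winning (W) and losing (L) positions by backward induction:
i:   0  1  2  3  4  5  6  7  8  9 10 11 12 13 14 15 16 17 18 19 20 21 22 23 24 25
     L  W  L  W  W  W  W  L  W  L  W  W  W  W  L  W  L  W  W  W  W  L  W  L  W  W
Position 25 is W, so the first player wins.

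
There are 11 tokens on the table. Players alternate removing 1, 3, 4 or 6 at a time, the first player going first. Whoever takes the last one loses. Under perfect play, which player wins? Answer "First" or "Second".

First

Compute winning (W) and losing (L) positions by backward induction:
i:   0  1  2  3  4  5  6  7  8  9 10 11
     W  L  W  L  W  W  W  W  L  W  L  W
Position 11 is W, so the first player wins.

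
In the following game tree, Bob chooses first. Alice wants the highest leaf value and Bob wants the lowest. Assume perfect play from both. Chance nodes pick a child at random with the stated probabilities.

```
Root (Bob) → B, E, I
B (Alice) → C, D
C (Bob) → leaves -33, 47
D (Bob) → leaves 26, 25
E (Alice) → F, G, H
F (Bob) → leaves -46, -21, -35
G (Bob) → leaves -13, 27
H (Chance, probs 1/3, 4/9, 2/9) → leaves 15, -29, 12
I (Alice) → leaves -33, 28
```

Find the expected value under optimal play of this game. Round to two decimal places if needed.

C (Bob): min(-33, 47) = -33
D (Bob): min(26, 25) = 25
B (Alice): max(-33, 25) = 25
F (Bob): min(-46, -21, -35) = -46
G (Bob): min(-13, 27) = -13
H (Chance): 1/3·15 + 4/9·-29 + 2/9·12 = -5.22
E (Alice): max(-46, -13, -5.22) = -5.22
I (Alice): max(-33, 28) = 28
Root (Bob): min(25, -5.22, 28) = -5.22

-5.22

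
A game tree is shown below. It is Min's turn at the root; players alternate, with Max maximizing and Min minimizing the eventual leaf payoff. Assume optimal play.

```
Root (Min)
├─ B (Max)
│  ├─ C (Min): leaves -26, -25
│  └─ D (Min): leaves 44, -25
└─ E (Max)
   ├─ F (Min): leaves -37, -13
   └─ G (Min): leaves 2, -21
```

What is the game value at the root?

C (Min): min(-26, -25) = -26
D (Min): min(44, -25) = -25
B (Max): max(-26, -25) = -25
F (Min): min(-37, -13) = -37
G (Min): min(2, -21) = -21
E (Max): max(-37, -21) = -21
Root (Min): min(-25, -21) = -25

-25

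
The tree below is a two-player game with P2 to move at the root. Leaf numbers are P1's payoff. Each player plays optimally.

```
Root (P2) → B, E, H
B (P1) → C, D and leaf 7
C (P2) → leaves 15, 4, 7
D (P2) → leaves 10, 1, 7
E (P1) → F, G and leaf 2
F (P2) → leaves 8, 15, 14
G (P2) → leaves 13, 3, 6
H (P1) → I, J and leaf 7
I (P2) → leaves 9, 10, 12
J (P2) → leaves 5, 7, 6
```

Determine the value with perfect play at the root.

7

C (P2): min(15, 4, 7) = 4
D (P2): min(10, 1, 7) = 1
B (P1): max(4, 1, 7) = 7
F (P2): min(8, 15, 14) = 8
G (P2): min(13, 3, 6) = 3
E (P1): max(8, 3, 2) = 8
I (P2): min(9, 10, 12) = 9
J (P2): min(5, 7, 6) = 5
H (P1): max(9, 5, 7) = 9
Root (P2): min(7, 8, 9) = 7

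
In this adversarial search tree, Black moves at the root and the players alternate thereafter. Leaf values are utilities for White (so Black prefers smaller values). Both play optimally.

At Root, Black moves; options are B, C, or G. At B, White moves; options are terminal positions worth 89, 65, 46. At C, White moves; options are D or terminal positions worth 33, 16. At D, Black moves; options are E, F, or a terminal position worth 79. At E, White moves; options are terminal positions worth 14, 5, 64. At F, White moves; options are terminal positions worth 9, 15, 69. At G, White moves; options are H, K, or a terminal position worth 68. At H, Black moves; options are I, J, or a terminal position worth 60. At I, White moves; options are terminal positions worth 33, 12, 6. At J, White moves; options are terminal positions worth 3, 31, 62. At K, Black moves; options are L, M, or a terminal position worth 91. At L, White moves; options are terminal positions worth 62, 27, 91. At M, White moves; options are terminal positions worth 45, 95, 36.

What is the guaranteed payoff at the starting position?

B (White): max(89, 65, 46) = 89
E (White): max(14, 5, 64) = 64
F (White): max(9, 15, 69) = 69
D (Black): min(64, 69, 79) = 64
C (White): max(64, 33, 16) = 64
I (White): max(33, 12, 6) = 33
J (White): max(3, 31, 62) = 62
H (Black): min(33, 62, 60) = 33
L (White): max(62, 27, 91) = 91
M (White): max(45, 95, 36) = 95
K (Black): min(91, 95, 91) = 91
G (White): max(33, 91, 68) = 91
Root (Black): min(89, 64, 91) = 64

64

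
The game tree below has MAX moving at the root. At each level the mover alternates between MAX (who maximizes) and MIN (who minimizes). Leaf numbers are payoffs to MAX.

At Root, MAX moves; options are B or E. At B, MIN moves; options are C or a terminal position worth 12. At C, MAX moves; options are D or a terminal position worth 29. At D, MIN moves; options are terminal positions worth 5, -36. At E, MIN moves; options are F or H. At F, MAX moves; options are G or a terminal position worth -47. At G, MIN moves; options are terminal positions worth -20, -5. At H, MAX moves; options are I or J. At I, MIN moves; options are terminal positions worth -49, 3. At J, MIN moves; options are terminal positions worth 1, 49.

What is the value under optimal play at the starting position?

D (MIN): min(5, -36) = -36
C (MAX): max(-36, 29) = 29
B (MIN): min(29, 12) = 12
G (MIN): min(-20, -5) = -20
F (MAX): max(-20, -47) = -20
I (MIN): min(-49, 3) = -49
J (MIN): min(1, 49) = 1
H (MAX): max(-49, 1) = 1
E (MIN): min(-20, 1) = -20
Root (MAX): max(12, -20) = 12

12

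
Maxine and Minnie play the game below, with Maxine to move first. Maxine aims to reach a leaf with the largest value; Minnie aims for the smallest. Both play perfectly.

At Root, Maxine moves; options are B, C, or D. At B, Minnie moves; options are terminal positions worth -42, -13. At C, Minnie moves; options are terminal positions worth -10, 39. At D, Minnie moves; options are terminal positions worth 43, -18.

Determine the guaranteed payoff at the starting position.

B (Minnie): min(-42, -13) = -42
C (Minnie): min(-10, 39) = -10
D (Minnie): min(43, -18) = -18
Root (Maxine): max(-42, -10, -18) = -10

-10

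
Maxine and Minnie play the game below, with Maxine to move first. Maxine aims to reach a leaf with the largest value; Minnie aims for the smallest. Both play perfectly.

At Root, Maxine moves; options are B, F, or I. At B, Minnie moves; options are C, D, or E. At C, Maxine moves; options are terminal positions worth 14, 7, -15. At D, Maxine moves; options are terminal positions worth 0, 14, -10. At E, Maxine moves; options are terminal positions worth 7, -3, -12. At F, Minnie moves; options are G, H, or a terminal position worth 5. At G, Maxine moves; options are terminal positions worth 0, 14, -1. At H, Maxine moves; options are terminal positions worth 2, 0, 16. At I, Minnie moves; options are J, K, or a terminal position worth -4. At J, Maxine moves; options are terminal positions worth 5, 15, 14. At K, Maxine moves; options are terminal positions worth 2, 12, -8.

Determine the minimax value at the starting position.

C (Maxine): max(14, 7, -15) = 14
D (Maxine): max(0, 14, -10) = 14
E (Maxine): max(7, -3, -12) = 7
B (Minnie): min(14, 14, 7) = 7
G (Maxine): max(0, 14, -1) = 14
H (Maxine): max(2, 0, 16) = 16
F (Minnie): min(14, 16, 5) = 5
J (Maxine): max(5, 15, 14) = 15
K (Maxine): max(2, 12, -8) = 12
I (Minnie): min(15, 12, -4) = -4
Root (Maxine): max(7, 5, -4) = 7

7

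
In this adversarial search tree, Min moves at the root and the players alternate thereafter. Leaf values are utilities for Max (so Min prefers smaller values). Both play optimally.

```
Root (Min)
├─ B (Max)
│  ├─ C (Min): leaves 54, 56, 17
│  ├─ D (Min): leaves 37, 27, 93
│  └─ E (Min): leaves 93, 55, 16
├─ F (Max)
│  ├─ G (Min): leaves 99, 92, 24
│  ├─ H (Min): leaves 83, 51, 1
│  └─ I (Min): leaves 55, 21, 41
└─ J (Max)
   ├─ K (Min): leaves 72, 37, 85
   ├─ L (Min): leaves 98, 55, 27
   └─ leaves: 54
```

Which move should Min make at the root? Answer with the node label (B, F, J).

F

C (Min): min(54, 56, 17) = 17
D (Min): min(37, 27, 93) = 27
E (Min): min(93, 55, 16) = 16
B (Max): max(17, 27, 16) = 27
G (Min): min(99, 92, 24) = 24
H (Min): min(83, 51, 1) = 1
I (Min): min(55, 21, 41) = 21
F (Max): max(24, 1, 21) = 24
K (Min): min(72, 37, 85) = 37
L (Min): min(98, 55, 27) = 27
J (Max): max(37, 27, 54) = 54
Root (Min): min(27, 24, 54) = 24
Min picks the child with the lowest value: F (value 24).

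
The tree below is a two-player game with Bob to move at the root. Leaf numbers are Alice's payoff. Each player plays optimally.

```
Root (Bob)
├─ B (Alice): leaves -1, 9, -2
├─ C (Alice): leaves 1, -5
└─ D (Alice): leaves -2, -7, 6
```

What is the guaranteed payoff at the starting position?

B (Alice): max(-1, 9, -2) = 9
C (Alice): max(1, -5) = 1
D (Alice): max(-2, -7, 6) = 6
Root (Bob): min(9, 1, 6) = 1

1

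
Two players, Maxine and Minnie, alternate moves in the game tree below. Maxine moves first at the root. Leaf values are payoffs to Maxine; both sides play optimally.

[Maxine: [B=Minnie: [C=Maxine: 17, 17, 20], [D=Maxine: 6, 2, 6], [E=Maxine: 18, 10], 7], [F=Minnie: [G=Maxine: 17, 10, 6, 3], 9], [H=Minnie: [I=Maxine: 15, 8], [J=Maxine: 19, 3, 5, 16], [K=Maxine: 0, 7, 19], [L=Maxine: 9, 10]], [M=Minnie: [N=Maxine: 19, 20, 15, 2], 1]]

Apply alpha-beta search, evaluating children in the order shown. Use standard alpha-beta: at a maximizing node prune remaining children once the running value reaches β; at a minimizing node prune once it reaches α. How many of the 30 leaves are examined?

26

C [α=-∞,β=+∞]: v=20
D [α=-∞,β=20]: v=6
E [α=-∞,β=6]: v=18 after child 1 ≥ β → β-cutoff, skip 1
B [α=-∞,β=+∞]: v=6
G [α=6,β=+∞]: v=17
F [α=6,β=+∞]: v=9
I [α=9,β=+∞]: v=15
J [α=9,β=15]: v=19 after child 1 ≥ β → β-cutoff, skip 3
K [α=9,β=15]: v=19
L [α=9,β=15]: v=10
H [α=9,β=+∞]: v=10
N [α=10,β=+∞]: v=20
M [α=10,β=+∞]: v=1
Root [α=-∞,β=+∞]: v=10
Leaves evaluated: 26 of 30.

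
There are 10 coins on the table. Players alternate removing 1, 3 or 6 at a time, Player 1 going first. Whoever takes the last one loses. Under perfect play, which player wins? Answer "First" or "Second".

Positions where the player to move wins (W) vs loses (L):
i:   0  1  2  3  4  5  6  7  8  9 10
     W  L  W  L  W  L  W  W  W  W  L
Position 10 is L, so the second player wins.

Second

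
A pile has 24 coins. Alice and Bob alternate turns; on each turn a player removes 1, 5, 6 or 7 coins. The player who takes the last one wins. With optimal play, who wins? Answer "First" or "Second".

Mark each pile size as W (mover wins) or L (mover loses):
i:   0  1  2  3  4  5  6  7  8  9 10 11 12 13 14 15 16 17 18 19 20 21 22 23 24
     L  W  L  W  L  W  W  W  W  W  W  W  L  W  L  W  L  W  W  W  W  W  W  W  L
Position 24 is L, so the second player wins.

Second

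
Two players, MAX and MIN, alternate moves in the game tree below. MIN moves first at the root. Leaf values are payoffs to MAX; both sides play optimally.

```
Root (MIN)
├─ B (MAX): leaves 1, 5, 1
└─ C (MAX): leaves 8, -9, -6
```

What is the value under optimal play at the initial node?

5

B (MAX): max(1, 5, 1) = 5
C (MAX): max(8, -9, -6) = 8
Root (MIN): min(5, 8) = 5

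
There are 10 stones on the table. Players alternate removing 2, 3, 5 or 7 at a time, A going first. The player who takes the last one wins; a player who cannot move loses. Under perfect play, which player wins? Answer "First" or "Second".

Second

Positions where the player to move wins (W) vs loses (L):
i:   0  1  2  3  4  5  6  7  8  9 10
     L  L  W  W  W  W  W  W  W  L  L
Position 10 is L, so the second player wins.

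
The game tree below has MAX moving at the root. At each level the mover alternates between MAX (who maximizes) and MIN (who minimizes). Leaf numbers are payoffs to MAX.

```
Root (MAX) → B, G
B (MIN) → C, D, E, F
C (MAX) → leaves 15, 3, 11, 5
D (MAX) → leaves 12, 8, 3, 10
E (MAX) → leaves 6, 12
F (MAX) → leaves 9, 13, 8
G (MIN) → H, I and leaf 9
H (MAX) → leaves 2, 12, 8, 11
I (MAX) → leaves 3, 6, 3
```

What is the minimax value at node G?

H: max(2, 12, 8, 11) = 12
I: max(3, 6, 3) = 6
G: min(12, 6, 9) = 6

6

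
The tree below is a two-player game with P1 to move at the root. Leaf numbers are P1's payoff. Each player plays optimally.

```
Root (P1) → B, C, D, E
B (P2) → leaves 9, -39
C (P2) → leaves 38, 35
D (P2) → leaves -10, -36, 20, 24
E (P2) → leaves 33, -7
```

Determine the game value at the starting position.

B (P2): min(9, -39) = -39
C (P2): min(38, 35) = 35
D (P2): min(-10, -36, 20, 24) = -36
E (P2): min(33, -7) = -7
Root (P1): max(-39, 35, -36, -7) = 35

35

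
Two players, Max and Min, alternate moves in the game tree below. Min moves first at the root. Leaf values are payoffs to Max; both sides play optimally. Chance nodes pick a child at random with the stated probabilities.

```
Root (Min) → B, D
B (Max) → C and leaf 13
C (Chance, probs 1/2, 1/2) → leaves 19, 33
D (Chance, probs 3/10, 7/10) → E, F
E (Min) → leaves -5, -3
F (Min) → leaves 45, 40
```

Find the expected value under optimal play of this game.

26

C (Chance): 1/2·19 + 1/2·33 = 26
B (Max): max(26, 13) = 26
E (Min): min(-5, -3) = -5
F (Min): min(45, 40) = 40
D (Chance): 3/10·-5 + 7/10·40 = 26.5
Root (Min): min(26, 26.5) = 26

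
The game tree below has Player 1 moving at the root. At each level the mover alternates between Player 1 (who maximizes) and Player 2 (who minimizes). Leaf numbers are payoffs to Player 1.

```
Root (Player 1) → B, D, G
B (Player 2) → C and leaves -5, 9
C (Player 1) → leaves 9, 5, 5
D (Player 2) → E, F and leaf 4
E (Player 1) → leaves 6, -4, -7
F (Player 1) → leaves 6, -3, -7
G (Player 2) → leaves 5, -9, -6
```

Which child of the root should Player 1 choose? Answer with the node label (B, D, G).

D

C (Player 1): max(9, 5, 5) = 9
B (Player 2): min(9, -5, 9) = -5
E (Player 1): max(6, -4, -7) = 6
F (Player 1): max(6, -3, -7) = 6
D (Player 2): min(6, 6, 4) = 4
G (Player 2): min(5, -9, -6) = -9
Root (Player 1): max(-5, 4, -9) = 4
Player 1 picks the child with the highest value: D (value 4).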